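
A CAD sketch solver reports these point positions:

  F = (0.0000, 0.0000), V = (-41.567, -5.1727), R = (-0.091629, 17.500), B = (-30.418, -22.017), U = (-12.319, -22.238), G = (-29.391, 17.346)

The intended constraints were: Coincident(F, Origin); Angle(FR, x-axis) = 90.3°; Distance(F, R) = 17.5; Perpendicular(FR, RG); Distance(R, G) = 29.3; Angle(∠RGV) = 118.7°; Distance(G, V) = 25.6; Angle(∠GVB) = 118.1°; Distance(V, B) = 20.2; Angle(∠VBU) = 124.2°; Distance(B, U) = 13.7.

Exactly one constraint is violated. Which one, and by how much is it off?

Distance(B, U) = 13.7 — off by 4.40.

F = (0.00, 0.00) ✓; FR at 90.30° ✓; |FR| = 17.50 ✓; ∠(FR, RG) = 90.00° ✓; |RG| = 29.30 ✓; ∠RGV = 118.7° ✓; |GV| = 25.60 ✓; ∠GVB = 118.1° ✓; |VB| = 20.20 ✓; ∠VBU = 124.2° ✓; |BU| = 18.10 ✗.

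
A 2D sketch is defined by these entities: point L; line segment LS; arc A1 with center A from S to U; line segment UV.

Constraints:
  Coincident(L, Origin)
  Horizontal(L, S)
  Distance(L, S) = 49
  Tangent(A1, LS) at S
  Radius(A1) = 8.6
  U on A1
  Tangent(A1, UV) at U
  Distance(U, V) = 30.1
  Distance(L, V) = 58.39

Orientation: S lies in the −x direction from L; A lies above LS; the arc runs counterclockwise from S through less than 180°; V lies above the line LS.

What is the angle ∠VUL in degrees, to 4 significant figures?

108.2°

Checks: |AU| = 8.600 ✓; ∠(AU, UV) = 90.00° ✓; |UV| = 30.10 ✓; |LV| = 58.39 ✓.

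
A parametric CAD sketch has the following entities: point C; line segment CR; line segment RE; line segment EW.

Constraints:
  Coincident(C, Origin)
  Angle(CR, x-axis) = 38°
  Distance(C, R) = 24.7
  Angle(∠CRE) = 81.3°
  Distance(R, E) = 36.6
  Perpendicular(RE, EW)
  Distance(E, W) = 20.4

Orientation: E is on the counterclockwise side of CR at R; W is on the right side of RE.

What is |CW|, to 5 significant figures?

55.574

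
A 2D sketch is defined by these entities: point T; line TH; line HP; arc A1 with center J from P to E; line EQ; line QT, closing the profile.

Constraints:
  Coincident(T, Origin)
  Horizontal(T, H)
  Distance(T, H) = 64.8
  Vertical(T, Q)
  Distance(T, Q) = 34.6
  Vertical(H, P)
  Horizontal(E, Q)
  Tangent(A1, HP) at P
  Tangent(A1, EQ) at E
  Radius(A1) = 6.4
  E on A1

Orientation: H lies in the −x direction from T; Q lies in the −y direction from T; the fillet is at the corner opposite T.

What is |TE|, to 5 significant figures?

67.880

The virtual corner opposite T is at (-64.800, -34.600). The tangent condition forces JP to be normal to HP and A1 meets EQ tangentially, so JE is at right angles to EQ, with radius 6.4, so the center J sits 6.4 in from both sides at J = (-58.400, -28.200). That places the tangent points at P = (-64.800, -28.200) on HP and E = (-58.400, -34.600) on EQ. Then |TE| = |E − T| = 67.880.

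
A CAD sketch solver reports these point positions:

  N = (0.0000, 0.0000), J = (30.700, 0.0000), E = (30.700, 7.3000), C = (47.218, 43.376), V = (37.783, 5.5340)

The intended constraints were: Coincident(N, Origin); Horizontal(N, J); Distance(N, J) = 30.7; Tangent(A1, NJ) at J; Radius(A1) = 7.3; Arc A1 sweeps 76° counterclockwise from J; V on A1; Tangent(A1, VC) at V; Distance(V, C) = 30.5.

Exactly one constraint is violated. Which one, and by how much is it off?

Distance(V, C) = 30.5 — off by 8.50.

N = (0.00, 0.00) ✓; N.y = 0.00, J.y = 0.00 ✓; |NJ| = 30.70 ✓; ∠(EJ, JN) = 90.00° ✓; |EJ| = 7.300 ✓; bearing(E→V) − bearing(E→J) = 76.00° ✓; |EV| = 7.300 ✓; ∠(EV, VC) = 90.00° ✓; |VC| = 39.00 ✗.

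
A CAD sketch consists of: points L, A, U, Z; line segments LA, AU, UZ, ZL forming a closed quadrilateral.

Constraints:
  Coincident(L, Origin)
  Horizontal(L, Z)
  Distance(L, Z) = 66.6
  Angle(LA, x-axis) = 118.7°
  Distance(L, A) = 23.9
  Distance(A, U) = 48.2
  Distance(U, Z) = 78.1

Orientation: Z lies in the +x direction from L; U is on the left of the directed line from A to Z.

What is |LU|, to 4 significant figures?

62.35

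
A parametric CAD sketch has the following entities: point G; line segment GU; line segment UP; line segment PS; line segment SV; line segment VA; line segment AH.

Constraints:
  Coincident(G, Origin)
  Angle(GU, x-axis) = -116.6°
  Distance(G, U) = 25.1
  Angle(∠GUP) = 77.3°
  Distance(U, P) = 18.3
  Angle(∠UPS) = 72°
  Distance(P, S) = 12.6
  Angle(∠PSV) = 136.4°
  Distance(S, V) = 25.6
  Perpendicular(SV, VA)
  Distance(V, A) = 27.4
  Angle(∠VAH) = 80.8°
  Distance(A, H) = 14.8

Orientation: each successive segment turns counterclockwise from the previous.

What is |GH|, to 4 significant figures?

31.92

G is at the origin; GU runs at -116.6° with length 25.1, so U = (-11.24, -22.44). ∠GUP = 77.3° gives UP at -13.90° from the x-axis; with |UP| = 18.3, P = (6.525, -26.84). ∠UPS = 72.0° gives PS at 94.10° from the x-axis; with |PS| = 12.6, S = (5.624, -14.27). ∠PSV = 136.4° gives SV at 137.7° from the x-axis; with |SV| = 25.6, V = (-13.31, 2.957). SV ⟂ VA, so VA runs at -132.3°; with |VA| = 27.4, A = (-31.75, -17.31). ∠VAH = 80.8° gives AH at -33.10° from the x-axis; with |AH| = 14.8, H = (-19.35, -25.39). Then |GH| = |H − G| = 31.92.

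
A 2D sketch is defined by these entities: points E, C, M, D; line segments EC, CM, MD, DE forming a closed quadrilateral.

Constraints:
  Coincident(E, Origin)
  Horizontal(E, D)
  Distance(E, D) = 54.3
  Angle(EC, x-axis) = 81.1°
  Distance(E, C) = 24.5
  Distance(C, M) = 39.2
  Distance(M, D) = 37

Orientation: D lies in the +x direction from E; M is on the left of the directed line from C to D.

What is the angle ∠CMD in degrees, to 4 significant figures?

94.58°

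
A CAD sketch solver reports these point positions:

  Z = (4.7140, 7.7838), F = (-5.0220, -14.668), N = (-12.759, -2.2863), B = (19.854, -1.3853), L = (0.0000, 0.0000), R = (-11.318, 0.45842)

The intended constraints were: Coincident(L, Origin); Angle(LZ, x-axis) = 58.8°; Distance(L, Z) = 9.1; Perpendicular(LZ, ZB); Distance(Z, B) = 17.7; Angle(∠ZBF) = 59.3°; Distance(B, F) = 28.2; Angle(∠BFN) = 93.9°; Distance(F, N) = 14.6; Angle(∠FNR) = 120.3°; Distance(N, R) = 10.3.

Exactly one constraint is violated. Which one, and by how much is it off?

Distance(N, R) = 10.3 — off by 7.20.

L = (0.00, 0.00) ✓; LZ at 58.80° ✓; |LZ| = 9.100 ✓; ∠(LZ, ZB) = 90.00° ✓; |ZB| = 17.70 ✓; ∠ZBF = 59.30° ✓; |BF| = 28.20 ✓; ∠BFN = 93.90° ✓; |FN| = 14.60 ✓; ∠FNR = 120.3° ✓; |NR| = 3.100 ✗.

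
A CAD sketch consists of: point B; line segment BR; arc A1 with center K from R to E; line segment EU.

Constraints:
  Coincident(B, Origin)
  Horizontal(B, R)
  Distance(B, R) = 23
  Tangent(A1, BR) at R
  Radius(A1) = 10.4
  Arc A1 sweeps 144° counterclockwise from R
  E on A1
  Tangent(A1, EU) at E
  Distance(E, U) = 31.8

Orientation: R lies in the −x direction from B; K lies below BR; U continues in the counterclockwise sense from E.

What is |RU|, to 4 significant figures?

42.32

On A1, R sits at bearing 90° from K; a 144° counterclockwise sweep puts E at bearing 234°, so E = K + 10.4·(cos 234°, sin 234°) = (-29.11, -18.81). A1 meets EU tangentially, so KE is at right angles to EU, so EU runs along (−sin 234°, cos 234°); with |EU| = 31.8, U = (-3.386, -37.51). Then |RU| = |U − R| = 42.32.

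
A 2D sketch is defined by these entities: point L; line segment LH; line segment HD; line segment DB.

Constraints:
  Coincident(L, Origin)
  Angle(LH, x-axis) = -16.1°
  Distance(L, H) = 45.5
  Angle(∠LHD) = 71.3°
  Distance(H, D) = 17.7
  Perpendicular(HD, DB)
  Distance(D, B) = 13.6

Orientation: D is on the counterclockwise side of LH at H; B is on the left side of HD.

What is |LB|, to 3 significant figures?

29.7

∠LHD = 71.3°, so HD runs at -16.1° + (180° − 71.3°) = 92.6° from the x-axis; with |HD| = 17.7, D = H + 17.7·(cos 92.6°, sin 92.6°) = (42.9, 5.06). The perpendicularity gives DB at right angles to HD; with |DB| = 13.6 on the left of HD, B = D + 13.6·(-0.999, -0.0454) = (29.3, 4.45). Then |LB| = |B − L| = 29.7.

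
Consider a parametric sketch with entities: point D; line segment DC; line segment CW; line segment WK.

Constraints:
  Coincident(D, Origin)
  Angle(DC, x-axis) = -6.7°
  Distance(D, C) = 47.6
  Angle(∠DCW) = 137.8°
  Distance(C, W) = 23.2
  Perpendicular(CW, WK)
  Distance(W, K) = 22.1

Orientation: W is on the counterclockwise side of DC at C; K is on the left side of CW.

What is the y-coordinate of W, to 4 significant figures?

7.919

D is at the origin; DC runs at -6.7° with length 47.6, so C = 47.6·(cos -6.7°, sin -6.7°) = (47.27, -5.554). ∠DCW = 137.8°, so CW runs at -6.7° + (180° − 137.8°) = 35.50° from the x-axis; with |CW| = 23.2, W = C + 23.2·(cos 35.50°, sin 35.50°) = (66.16, 7.919). So W.y = 7.919.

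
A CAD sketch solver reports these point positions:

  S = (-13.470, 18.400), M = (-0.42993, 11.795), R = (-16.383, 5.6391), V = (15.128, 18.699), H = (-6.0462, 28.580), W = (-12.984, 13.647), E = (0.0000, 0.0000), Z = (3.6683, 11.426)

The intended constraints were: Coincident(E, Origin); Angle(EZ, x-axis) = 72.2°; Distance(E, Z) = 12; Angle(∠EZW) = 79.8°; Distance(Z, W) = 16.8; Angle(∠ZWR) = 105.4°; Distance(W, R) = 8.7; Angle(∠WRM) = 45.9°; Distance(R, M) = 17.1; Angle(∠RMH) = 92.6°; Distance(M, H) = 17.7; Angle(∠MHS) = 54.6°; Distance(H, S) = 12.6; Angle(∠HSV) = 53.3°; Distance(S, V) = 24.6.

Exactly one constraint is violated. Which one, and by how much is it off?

Distance(S, V) = 24.6 — off by 4.00.

E = (0.00, 0.00) ✓; EZ at 72.20° ✓; |EZ| = 12.00 ✓; ∠EZW = 79.80° ✓; |ZW| = 16.80 ✓; ∠ZWR = 105.4° ✓; |WR| = 8.699 ✓; ∠WRM = 45.90° ✓; |RM| = 17.10 ✓; ∠RMH = 92.60° ✓; |MH| = 17.70 ✓; ∠MHS = 54.60° ✓; |HS| = 12.60 ✓; ∠HSV = 53.30° ✓; |SV| = 28.60 ✗.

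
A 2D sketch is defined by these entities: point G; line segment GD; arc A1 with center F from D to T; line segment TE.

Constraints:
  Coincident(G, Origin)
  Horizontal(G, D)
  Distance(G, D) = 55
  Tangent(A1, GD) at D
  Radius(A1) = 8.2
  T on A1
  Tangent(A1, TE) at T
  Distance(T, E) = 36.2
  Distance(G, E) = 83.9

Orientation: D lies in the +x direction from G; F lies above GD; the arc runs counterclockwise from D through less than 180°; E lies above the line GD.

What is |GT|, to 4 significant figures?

63.10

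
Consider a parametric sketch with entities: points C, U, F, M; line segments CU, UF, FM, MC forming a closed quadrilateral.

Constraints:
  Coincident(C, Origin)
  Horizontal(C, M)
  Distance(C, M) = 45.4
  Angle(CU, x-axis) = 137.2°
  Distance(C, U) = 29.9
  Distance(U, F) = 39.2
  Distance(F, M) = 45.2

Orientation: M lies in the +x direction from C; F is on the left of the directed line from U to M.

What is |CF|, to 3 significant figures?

36.7

Checks: |UF| = 39.20 ✓; |FM| = 45.20 ✓.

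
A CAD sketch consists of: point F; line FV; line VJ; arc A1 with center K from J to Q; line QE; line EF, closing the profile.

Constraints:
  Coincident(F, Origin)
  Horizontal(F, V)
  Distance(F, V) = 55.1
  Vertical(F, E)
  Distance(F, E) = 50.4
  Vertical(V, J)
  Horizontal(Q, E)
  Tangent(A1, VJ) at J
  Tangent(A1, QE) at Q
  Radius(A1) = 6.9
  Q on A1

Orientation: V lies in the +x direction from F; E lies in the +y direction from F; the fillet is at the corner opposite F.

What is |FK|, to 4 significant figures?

64.93

F is at the origin; FV is horizontal with |FV| = 55.1 and V on the +x side, so V = (55.10, 0.000). F and E share the same x with |FE| = 50.4 and E on the +y side, so E = (0.000, 50.40). The virtual corner opposite F is at (55.10, 50.40). The tangent condition forces KJ to be normal to VJ and the tangent condition forces KQ to be normal to QE, with radius 6.9, so the center K sits 6.9 in from both sides at K = (48.20, 43.50). Then |FK| = |K − F| = 64.93.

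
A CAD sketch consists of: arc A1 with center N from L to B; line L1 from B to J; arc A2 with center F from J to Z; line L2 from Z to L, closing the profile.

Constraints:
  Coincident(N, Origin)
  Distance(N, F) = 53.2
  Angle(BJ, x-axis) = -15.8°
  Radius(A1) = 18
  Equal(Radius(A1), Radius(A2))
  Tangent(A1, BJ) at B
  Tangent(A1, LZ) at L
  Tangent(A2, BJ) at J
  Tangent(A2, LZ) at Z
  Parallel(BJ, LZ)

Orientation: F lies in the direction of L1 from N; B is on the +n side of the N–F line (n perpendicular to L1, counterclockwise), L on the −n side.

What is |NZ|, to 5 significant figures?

56.163

The slot axis is L1's direction at -15.8°, so u = (cos -15.8°, sin -15.8°) = (0.96222, -0.27228) and n = (−sin -15.8°, cos -15.8°) = (0.27228, 0.96222). N is at the origin and F lies 53.2 along u from N, so F = 53.2·u = (51.190, -14.485). Tangency of A1 to both parallel lines with radius 18.0 puts B and L at N ± 18.0·n: B = (4.9010, 17.320), L = (-4.9010, -17.320). Equal radii place J and Z the same way about F: J = F + 18.0·n = (56.091, 2.8346), Z = F − 18.0·n = (46.289, -31.805). Then |NZ| = |Z − N| = 56.163.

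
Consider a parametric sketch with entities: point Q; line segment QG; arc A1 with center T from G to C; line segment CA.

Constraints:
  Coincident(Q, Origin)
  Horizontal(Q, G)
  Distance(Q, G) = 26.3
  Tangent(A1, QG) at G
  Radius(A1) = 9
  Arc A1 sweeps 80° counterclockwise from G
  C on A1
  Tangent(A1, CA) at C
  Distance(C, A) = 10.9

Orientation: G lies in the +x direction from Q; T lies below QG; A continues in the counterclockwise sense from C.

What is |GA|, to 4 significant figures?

21.12

On A1, G sits at bearing 90° from T; an 80° counterclockwise sweep puts C at bearing 170°, so C = T + 9.0·(cos 170°, sin 170°) = (17.44, -7.437). The tangent condition forces TC to be normal to CA, so CA runs along (−sin 170°, cos 170°); with |CA| = 10.9, A = (15.54, -18.17). Then |GA| = |A − G| = 21.12.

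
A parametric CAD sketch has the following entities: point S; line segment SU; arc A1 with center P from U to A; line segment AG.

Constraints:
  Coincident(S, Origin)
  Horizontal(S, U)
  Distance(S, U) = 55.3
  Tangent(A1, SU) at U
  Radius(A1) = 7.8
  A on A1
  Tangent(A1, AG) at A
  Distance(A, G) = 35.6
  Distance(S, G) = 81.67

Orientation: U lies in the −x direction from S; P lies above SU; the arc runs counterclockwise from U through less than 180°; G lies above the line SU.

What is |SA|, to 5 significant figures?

50.682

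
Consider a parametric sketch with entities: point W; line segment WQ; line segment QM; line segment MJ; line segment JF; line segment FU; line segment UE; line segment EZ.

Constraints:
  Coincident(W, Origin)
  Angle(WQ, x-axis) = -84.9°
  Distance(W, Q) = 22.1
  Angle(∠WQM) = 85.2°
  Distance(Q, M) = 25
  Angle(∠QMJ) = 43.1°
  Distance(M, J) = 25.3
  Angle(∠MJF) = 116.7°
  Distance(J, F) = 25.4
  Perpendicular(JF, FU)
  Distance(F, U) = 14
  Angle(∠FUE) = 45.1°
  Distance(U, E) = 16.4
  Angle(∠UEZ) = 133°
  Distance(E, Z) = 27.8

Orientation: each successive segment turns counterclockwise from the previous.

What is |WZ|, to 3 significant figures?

22.7

W is at the origin; WQ runs at -84.9° with length 22.1, so Q = (1.96, -22.0). ∠WQM = 85.2° gives QM at 9.90° from the x-axis; with |QM| = 25.0, M = (26.6, -17.7). ∠QMJ = 43.1° gives MJ at 147° from the x-axis; with |MJ| = 25.3, J = (5.42, -3.86). ∠MJF = 116.7° gives JF at -150° from the x-axis; with |JF| = 25.4, F = (-16.6, -16.6). JF is perpendicular to FU, so FU runs at -59.9°; with |FU| = 14.0, U = (-9.53, -28.7). ∠FUE = 45.1° gives UE at 75.0° from the x-axis; with |UE| = 16.4, E = (-5.29, -12.9). ∠UEZ = 133.0° gives EZ at 122° from the x-axis; with |EZ| = 27.8, Z = (-20.0, 10.7). Then |WZ| = |Z − W| = 22.7.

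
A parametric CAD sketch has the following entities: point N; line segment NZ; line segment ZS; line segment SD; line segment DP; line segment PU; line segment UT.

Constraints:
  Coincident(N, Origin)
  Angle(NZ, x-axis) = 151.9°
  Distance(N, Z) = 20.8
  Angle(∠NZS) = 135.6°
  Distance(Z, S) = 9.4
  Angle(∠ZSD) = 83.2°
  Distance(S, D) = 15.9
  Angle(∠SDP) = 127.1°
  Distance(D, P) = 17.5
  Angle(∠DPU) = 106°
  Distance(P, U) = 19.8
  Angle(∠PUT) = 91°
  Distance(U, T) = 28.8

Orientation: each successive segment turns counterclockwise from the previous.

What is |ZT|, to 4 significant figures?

10.50

N is at the origin; NZ runs at 151.9° with length 20.8, so Z = (-18.35, 9.797). ∠NZS = 135.6° gives ZS at -163.7° from the x-axis; with |ZS| = 9.4, S = (-27.37, 7.159). ∠ZSD = 83.2° gives SD at -66.90° from the x-axis; with |SD| = 15.9, D = (-21.13, -7.466). ∠SDP = 127.1° gives DP at -14.00° from the x-axis; with |DP| = 17.5, P = (-4.152, -11.70). ∠DPU = 106.0° gives PU at 60.00° from the x-axis; with |PU| = 19.8, U = (5.748, 5.447). ∠PUT = 91.0° gives UT at 149.0° from the x-axis; with |UT| = 28.8, T = (-18.94, 20.28). Then |ZT| = |T − Z| = 10.50.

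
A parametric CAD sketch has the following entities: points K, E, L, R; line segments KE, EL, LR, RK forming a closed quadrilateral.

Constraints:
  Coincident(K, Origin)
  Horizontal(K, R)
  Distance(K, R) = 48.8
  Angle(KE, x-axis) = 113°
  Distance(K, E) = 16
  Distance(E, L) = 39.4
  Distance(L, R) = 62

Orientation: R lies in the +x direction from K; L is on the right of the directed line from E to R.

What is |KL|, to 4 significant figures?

25.93

K is at the origin; K and R share the same y with |KR| = 48.8 and R in +x, so R = (48.8, 0). KE runs at 113.0° with |KE| = 16.0, so E = (-6.252, 14.73). L is determined by |EL| = 39.4 and |LR| = 62.0 together: it lies at the intersection of circle(E, 39.4) and circle(R, 62.0). With |ER| = 56.99, the foot of the radical line on ER is 8.387 from E and the perpendicular offset is √(39.4² − 8.387²) = 38.50. Taking the right-of-ER solution: L = (-8.098, -24.63).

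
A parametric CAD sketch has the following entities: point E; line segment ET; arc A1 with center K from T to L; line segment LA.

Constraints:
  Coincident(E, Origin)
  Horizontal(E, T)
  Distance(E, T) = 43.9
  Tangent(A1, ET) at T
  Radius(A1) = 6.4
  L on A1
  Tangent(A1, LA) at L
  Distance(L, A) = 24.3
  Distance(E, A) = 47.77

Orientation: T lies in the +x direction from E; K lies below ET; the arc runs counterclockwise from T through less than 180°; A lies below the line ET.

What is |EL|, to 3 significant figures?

38.0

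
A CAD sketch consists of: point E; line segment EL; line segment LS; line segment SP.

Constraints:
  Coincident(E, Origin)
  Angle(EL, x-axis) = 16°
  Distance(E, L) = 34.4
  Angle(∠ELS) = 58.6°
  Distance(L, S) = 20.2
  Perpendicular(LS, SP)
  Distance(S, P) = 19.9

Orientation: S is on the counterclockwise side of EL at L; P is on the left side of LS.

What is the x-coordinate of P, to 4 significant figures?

4.728

∠ELS = 58.6°, so LS runs at 16.0° + (180° − 58.6°) = 137.4° from the x-axis; with |LS| = 20.2, S = L + 20.2·(cos 137.4°, sin 137.4°) = (18.20, 23.15). The perpendicularity gives SP at right angles to LS; with |SP| = 19.9 on the left of LS, P = S + 19.9·(-0.6769, -0.7361) = (4.728, 8.506). So P.x = 4.728.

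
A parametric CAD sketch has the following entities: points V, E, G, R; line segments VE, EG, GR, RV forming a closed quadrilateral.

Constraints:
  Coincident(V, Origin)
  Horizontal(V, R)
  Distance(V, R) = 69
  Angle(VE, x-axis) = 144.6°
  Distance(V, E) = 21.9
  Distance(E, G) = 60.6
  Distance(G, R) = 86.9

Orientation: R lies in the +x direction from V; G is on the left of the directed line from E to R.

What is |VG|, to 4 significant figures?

66.56

Checks: |EG| = 60.60 ✓; |GR| = 86.90 ✓.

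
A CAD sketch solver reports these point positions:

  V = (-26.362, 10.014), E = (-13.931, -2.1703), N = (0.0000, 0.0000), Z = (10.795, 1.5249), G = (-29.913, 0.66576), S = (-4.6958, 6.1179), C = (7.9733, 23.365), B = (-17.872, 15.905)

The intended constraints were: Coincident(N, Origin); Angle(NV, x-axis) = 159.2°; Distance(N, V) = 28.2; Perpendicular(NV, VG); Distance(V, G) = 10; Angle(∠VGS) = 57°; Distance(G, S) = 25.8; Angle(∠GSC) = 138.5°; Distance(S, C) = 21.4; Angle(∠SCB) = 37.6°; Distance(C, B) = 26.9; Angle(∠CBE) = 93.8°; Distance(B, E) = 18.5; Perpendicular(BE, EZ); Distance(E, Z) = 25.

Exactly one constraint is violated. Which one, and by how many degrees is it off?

Perpendicular(BE, EZ) — off by 3.80°.

N = (0.00, 0.00) ✓; NV at 159.2° ✓; |NV| = 28.20 ✓; ∠(NV, VG) = 90.00° ✓; |VG| = 10.00 ✓; ∠VGS = 57.00° ✓; |GS| = 25.80 ✓; ∠GSC = 138.5° ✓; |SC| = 21.40 ✓; ∠SCB = 37.60° ✓; |CB| = 26.90 ✓; ∠CBE = 93.80° ✓; |BE| = 18.50 ✓; ∠(BE, EZ) = 86.20° ✗; |EZ| = 25.00 ✓.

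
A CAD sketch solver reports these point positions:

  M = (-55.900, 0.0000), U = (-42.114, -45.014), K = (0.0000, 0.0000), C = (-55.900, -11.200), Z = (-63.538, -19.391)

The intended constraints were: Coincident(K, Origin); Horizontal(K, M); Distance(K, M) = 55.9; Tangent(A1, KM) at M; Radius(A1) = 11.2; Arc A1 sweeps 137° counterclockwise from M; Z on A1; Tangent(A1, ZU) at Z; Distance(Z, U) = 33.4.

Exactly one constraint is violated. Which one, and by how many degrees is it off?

Tangent(A1, ZU) at Z — off by 7.10°.

K = (0.00, 0.00) ✓; K.y = 0.00, M.y = 0.00 ✓; |KM| = 55.90 ✓; ∠(CM, MK) = 90.00° ✓; |CM| = 11.20 ✓; bearing(C→Z) − bearing(C→M) = 137.0° ✓; |CZ| = 11.20 ✓; ∠(CZ, ZU) = 97.10° ✗; |ZU| = 33.40 ✓.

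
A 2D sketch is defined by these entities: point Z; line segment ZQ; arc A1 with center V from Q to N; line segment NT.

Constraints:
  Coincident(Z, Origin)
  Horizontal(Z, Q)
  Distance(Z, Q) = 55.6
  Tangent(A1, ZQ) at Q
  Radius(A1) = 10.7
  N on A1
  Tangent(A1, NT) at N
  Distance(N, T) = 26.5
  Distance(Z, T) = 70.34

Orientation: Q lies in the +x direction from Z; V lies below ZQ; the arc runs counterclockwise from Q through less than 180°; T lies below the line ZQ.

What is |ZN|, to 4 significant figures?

48.72

Checks: ∠(VQ, QZ) = 90.00° ✓; |VN| = 10.70 ✓; ∠(VN, NT) = 90.00° ✓; |NT| = 26.50 ✓; |ZT| = 70.34 ✓.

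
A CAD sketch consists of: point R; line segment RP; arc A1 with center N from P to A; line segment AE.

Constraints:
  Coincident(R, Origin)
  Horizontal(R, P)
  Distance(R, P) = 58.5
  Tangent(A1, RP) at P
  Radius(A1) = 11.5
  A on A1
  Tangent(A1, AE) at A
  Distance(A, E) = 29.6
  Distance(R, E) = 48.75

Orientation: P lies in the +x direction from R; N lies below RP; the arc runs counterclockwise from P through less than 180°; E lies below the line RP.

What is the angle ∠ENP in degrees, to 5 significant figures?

133.61°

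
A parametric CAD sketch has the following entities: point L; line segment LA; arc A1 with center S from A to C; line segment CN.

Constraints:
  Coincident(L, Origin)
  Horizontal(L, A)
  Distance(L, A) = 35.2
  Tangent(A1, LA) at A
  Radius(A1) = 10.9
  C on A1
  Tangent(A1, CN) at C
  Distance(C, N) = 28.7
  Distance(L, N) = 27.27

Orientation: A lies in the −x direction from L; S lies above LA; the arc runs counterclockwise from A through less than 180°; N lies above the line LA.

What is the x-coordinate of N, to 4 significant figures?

-8.433

Checks: L = (0.00, 0.00) ✓; |SC| = 10.90 ✓; ∠(SC, CN) = 90.00° ✓; |CN| = 28.70 ✓; |LN| = 27.27 ✓.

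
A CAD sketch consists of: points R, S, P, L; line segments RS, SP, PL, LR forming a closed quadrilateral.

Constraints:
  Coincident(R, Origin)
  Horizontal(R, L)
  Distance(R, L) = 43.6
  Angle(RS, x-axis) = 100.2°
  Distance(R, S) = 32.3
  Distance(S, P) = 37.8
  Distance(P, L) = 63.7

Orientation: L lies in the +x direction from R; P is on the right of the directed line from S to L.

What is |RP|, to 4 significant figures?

20.27

Checks: |SP| = 37.80 ✓; |PL| = 63.70 ✓.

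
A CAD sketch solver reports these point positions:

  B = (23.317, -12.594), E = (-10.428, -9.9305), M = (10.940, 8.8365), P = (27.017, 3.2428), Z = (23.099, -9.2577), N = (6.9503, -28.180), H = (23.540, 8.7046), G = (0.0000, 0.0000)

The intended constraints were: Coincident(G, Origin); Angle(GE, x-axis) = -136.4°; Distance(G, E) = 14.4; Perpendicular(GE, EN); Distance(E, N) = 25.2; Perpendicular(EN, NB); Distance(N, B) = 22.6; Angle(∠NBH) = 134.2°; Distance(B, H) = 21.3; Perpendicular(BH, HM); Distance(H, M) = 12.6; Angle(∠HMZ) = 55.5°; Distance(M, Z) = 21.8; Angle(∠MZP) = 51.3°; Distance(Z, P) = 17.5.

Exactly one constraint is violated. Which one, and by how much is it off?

Distance(Z, P) = 17.5 — off by 4.40.

G = (0.00, 0.00) ✓; GE at -136.4° ✓; |GE| = 14.40 ✓; ∠(GE, EN) = 90.00° ✓; |EN| = 25.20 ✓; ∠(EN, NB) = 90.00° ✓; |NB| = 22.60 ✓; ∠NBH = 134.2° ✓; |BH| = 21.30 ✓; ∠(BH, HM) = 90.00° ✓; |HM| = 12.60 ✓; ∠HMZ = 55.50° ✓; |MZ| = 21.80 ✓; ∠MZP = 51.30° ✓; |ZP| = 13.10 ✗.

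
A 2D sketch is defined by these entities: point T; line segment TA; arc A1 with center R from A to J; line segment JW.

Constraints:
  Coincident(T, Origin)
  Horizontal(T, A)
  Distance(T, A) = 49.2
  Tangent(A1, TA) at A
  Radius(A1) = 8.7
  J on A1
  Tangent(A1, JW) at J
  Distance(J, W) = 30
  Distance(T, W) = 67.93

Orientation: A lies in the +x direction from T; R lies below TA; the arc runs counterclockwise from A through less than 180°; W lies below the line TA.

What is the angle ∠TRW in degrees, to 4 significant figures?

111.5°

Checks: |RJ| = 8.700 ✓; ∠(RJ, JW) = 90.00° ✓; |JW| = 30.00 ✓; |TW| = 67.93 ✓.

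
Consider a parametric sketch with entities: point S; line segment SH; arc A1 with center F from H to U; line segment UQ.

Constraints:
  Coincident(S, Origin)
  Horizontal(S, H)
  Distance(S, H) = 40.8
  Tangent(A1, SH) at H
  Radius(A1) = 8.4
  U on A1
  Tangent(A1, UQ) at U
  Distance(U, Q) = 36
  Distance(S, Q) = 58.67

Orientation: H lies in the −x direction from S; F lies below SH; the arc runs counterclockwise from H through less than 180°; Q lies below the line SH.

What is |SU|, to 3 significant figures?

50.0

S is at the origin; SH is horizontal with |SH| = 40.8 and H on the −x side, so H = (-40.8, 0.00). The tangent condition forces FH to be normal to SH, so F = H + (0, -8.4) = (-40.8, -8.40). Since FU ⟂ UQ (tangency), |FQ| = √(8.4² + 36.0²) = 37.0 regardless of where U sits on A1. So Q lies on both circle(S, 58.67) and circle(F, 37.0); the below-SH intersection is Q = (-37.4, -45.2). U is the foot of the tangent from Q: U = (-48.8, -11.1).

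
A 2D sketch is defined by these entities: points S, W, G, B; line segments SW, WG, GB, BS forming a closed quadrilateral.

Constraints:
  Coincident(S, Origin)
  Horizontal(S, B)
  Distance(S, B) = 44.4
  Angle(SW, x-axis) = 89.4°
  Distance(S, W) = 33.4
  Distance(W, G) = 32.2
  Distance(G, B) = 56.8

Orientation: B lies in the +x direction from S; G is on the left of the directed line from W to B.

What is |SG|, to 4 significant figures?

59.30

Checks: |WG| = 32.20 ✓; |GB| = 56.80 ✓.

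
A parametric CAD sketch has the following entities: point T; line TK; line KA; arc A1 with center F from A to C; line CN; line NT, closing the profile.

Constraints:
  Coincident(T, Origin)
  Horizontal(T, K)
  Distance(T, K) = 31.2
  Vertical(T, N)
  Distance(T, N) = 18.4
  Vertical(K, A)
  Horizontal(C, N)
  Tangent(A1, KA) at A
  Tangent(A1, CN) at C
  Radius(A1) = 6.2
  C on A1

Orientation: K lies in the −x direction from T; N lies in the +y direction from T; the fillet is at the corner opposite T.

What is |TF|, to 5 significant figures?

27.818

T is at the origin; TK is horizontal with |TK| = 31.2 and K on the −x side, so K = (-31.200, 0.0000). T and N share the same x with |TN| = 18.4 and N on the +y side, so N = (0.0000, 18.400). The virtual corner opposite T is at (-31.200, 18.400). The tangent condition forces FA to be normal to KA and since A1 is tangent to CN there, FC ⟂ CN, with radius 6.2, so the center F sits 6.2 in from both sides at F = (-25.000, 12.200). Then |TF| = |F − T| = 27.818.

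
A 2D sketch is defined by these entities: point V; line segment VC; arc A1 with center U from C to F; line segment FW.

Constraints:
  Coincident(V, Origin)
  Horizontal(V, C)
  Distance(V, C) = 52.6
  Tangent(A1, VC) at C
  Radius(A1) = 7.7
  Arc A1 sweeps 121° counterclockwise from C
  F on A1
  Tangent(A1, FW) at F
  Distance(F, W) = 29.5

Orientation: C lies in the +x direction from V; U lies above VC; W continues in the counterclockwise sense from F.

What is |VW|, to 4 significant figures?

57.46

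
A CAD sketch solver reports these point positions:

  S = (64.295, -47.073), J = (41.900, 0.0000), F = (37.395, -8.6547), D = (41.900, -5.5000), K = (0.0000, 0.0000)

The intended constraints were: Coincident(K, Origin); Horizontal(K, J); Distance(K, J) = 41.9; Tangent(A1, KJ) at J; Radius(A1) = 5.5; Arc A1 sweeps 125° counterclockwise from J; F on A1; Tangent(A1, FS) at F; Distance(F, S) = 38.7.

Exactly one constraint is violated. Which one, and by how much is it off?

Distance(F, S) = 38.7 — off by 8.20.

K = (0.00, 0.00) ✓; K.y = 0.00, J.y = 0.00 ✓; |KJ| = 41.90 ✓; ∠(DJ, JK) = 90.00° ✓; |DJ| = 5.500 ✓; bearing(D→F) − bearing(D→J) = 125.0° ✓; |DF| = 5.500 ✓; ∠(DF, FS) = 90.00° ✓; |FS| = 46.90 ✗.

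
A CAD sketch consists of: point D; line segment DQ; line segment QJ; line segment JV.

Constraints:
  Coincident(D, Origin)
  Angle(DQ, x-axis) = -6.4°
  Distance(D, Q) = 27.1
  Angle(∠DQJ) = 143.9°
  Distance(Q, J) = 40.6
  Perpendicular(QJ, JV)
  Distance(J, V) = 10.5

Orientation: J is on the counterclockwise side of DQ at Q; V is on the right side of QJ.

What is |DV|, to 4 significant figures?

67.87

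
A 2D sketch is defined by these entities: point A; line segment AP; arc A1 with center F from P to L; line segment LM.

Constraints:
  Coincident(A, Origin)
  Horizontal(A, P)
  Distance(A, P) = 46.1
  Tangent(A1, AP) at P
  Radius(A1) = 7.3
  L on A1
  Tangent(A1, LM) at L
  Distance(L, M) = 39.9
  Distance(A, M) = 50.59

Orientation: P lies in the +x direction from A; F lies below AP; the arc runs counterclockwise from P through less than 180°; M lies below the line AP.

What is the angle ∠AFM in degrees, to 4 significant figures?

70.49°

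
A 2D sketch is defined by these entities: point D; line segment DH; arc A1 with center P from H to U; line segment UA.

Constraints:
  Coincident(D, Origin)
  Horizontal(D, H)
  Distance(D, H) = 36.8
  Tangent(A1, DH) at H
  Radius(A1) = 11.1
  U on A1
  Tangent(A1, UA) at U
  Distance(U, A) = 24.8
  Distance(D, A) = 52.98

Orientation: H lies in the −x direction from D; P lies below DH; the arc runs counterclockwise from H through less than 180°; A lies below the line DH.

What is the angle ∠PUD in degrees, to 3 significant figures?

5.95°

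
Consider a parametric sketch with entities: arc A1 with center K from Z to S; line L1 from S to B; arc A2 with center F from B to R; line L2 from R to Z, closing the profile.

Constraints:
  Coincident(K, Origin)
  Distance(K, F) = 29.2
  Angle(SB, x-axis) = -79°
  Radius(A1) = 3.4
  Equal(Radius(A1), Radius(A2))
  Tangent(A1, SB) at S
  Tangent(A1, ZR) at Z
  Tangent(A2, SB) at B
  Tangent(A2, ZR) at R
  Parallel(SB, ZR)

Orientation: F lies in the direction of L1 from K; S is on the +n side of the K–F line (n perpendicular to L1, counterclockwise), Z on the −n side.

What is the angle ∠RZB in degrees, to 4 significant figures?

13.11°

The slot axis is L1's direction at -79.0°, so u = (cos -79.0°, sin -79.0°) = (0.1908, -0.9816) and n = (−sin -79.0°, cos -79.0°) = (0.9816, 0.1908). K is at the origin and F lies 29.2 along u from K, so F = 29.2·u = (5.572, -28.66). Tangency of A1 to both parallel lines with radius 3.4 puts S and Z at K ± 3.4·n: S = (3.338, 0.6488), Z = (-3.338, -0.6488). Equal radii place B and R the same way about F: B = F + 3.4·n = (8.909, -28.01), R = F − 3.4·n = (2.234, -29.31). Then cos ∠RZB = ZR·ZB / (|ZR||ZB|), giving 13.11°.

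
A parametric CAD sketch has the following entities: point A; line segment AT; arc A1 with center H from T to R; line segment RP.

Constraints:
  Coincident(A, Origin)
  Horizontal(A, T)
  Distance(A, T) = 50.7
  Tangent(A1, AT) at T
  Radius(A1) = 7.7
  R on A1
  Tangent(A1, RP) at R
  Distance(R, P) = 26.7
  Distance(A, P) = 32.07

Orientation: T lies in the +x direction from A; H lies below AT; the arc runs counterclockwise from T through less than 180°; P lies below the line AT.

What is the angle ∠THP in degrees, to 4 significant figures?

115.0°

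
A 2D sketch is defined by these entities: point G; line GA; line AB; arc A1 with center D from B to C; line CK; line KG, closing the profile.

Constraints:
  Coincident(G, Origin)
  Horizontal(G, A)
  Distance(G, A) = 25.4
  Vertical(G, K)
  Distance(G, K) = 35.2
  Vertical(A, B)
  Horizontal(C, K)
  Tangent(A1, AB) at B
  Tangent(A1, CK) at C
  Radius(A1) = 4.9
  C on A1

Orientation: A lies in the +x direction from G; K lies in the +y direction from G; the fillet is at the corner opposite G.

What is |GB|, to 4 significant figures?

39.54

G is at the origin; GA is horizontal with |GA| = 25.4 and A on the +x side, so A = (25.40, 0.000). GK is vertical with |GK| = 35.2 and K on the +y side, so K = (0.000, 35.20). The virtual corner opposite G is at (25.40, 35.20). The tangent condition forces DB to be normal to AB and A1 meets CK tangentially, so DC is at right angles to CK, with radius 4.9, so the center D sits 4.9 in from both sides at D = (20.50, 30.30). That places the tangent points at B = (25.40, 30.30) on AB and C = (20.50, 35.20) on CK. Then |GB| = |B − G| = 39.54.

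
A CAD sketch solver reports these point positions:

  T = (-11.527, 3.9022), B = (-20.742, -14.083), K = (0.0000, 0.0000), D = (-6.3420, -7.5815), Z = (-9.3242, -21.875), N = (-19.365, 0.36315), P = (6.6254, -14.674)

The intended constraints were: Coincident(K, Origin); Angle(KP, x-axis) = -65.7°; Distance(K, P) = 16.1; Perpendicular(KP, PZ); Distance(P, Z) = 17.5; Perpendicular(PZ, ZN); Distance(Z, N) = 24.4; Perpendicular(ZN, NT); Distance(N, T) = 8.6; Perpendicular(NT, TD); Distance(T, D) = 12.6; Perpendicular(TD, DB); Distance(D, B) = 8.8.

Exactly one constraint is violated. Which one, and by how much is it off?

Distance(D, B) = 8.8 — off by 7.00.

K = (0.00, 0.00) ✓; KP at -65.70° ✓; |KP| = 16.10 ✓; ∠(KP, PZ) = 90.00° ✓; |PZ| = 17.50 ✓; ∠(PZ, ZN) = 90.00° ✓; |ZN| = 24.40 ✓; ∠(ZN, NT) = 90.00° ✓; |NT| = 8.600 ✓; ∠(NT, TD) = 90.00° ✓; |TD| = 12.60 ✓; ∠(TD, DB) = 90.00° ✓; |DB| = 15.80 ✗.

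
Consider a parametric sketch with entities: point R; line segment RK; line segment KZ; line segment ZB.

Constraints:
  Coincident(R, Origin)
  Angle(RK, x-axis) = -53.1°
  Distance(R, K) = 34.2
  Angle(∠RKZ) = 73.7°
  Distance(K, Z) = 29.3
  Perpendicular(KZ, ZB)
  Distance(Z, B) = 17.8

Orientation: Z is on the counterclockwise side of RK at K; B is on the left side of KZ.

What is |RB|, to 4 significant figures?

24.78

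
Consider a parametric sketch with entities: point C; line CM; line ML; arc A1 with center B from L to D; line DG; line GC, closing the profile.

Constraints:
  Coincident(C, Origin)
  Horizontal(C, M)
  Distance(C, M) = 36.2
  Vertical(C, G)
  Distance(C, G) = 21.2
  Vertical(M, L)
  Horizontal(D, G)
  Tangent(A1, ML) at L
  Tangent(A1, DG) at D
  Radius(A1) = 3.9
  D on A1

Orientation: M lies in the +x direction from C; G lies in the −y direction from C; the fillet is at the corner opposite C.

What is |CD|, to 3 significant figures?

38.6

C is at the origin; CM is horizontal with |CM| = 36.2 and M on the +x side, so M = (36.2, 0.00). CG is vertical with |CG| = 21.2 and G on the −y side, so G = (0.00, -21.2). The virtual corner opposite C is at (36.2, -21.2). The tangent condition forces BL to be normal to ML and since A1 is tangent to DG there, BD ⟂ DG, with radius 3.9, so the center B sits 3.9 in from both sides at B = (32.3, -17.3). That places the tangent points at L = (36.2, -17.3) on ML and D = (32.3, -21.2) on DG. Then |CD| = |D − C| = 38.6.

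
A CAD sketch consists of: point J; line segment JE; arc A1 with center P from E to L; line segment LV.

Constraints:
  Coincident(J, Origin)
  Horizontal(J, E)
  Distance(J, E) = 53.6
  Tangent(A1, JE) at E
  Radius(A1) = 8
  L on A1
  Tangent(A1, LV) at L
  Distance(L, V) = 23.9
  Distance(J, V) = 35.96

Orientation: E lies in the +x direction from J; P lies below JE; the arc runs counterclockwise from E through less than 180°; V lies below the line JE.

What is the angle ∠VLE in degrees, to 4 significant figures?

158.3°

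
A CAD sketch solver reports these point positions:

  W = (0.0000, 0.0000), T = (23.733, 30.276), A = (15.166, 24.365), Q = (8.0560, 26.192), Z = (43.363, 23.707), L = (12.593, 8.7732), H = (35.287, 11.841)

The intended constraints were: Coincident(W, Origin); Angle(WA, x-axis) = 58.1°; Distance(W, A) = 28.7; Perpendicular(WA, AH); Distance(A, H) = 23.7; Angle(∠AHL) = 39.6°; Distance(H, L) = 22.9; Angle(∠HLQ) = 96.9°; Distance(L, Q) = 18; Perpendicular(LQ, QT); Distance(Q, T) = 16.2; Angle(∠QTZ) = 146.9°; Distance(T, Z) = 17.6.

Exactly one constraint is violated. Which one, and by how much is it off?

Distance(T, Z) = 17.6 — off by 3.10.

W = (0.00, 0.00) ✓; WA at 58.10° ✓; |WA| = 28.70 ✓; ∠(WA, AH) = 90.00° ✓; |AH| = 23.70 ✓; ∠AHL = 39.60° ✓; |HL| = 22.90 ✓; ∠HLQ = 96.90° ✓; |LQ| = 18.00 ✓; ∠(LQ, QT) = 90.00° ✓; |QT| = 16.20 ✓; ∠QTZ = 146.9° ✓; |TZ| = 20.70 ✗.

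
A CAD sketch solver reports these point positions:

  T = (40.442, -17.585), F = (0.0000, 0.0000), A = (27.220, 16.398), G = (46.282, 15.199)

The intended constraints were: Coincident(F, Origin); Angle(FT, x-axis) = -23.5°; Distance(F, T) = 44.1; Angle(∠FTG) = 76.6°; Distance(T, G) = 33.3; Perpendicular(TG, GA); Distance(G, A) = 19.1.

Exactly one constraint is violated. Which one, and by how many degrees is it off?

Perpendicular(TG, GA) — off by 6.50°.

F = (0.00, 0.00) ✓; FT at -23.50° ✓; |FT| = 44.10 ✓; ∠FTG = 76.60° ✓; |TG| = 33.30 ✓; ∠(TG, GA) = 96.50° ✗; |GA| = 19.10 ✓.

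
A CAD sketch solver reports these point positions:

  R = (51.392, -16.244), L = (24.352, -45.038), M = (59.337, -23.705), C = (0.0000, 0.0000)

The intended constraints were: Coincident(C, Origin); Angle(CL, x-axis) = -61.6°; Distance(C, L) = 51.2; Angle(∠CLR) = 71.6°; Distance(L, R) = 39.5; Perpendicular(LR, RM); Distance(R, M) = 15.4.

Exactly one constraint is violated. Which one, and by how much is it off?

Distance(R, M) = 15.4 — off by 4.50.

C = (0.00, 0.00) ✓; CL at -61.60° ✓; |CL| = 51.20 ✓; ∠CLR = 71.60° ✓; |LR| = 39.50 ✓; ∠(LR, RM) = 90.00° ✓; |RM| = 10.90 ✗.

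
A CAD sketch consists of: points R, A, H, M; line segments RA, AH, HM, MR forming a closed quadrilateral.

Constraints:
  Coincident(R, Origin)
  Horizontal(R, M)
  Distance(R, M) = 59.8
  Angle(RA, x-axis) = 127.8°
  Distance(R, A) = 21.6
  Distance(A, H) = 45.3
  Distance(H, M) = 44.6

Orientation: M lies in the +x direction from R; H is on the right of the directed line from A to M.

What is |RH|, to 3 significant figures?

23.9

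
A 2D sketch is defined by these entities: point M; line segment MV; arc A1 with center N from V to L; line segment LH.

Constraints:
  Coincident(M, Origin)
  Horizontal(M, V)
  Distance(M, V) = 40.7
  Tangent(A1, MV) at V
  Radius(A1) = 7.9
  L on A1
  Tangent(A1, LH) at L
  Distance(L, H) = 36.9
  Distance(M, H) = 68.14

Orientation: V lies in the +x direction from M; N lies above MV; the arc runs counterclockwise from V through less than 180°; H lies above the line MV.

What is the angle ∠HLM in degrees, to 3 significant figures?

104°

M is at the origin; M and V share the same y with |MV| = 40.7 and V on the +x side, so V = (40.7, 0.00). Tangency of A1 to MV means the radius NV is perpendicular to MV, so N = V + (0, 7.9) = (40.7, 7.90). Since NL ⟂ LH (tangency), |NH| = √(7.9² + 36.9²) = 37.7 regardless of where L sits on A1. So H lies on both circle(M, 68.14) and circle(N, 37.7); the above-MV intersection is H = (52.1, 43.9). L is the foot of the tangent from H: L = (48.6, 7.13).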